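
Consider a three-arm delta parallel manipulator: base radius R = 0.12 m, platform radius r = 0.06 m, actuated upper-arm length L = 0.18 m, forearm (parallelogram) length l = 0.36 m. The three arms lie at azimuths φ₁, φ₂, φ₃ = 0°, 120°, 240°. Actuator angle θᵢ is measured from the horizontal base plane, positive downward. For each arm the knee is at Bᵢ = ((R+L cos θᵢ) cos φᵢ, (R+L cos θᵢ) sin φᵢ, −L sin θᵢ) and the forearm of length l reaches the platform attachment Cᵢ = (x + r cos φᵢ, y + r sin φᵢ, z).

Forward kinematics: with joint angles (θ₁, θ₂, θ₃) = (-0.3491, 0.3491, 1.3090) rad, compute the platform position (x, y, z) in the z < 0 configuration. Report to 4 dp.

(0.1862, 0.1635, -0.2563)

φ1=0.0°: virtual centre (0.2291, 0.0000, 0.0616), radius l
arm 2 at φ=120.0°: e+L cos θ2 = 0.2291;  S2 = (-0.1146, 0.1984, -0.0616)
φ3=240.0°: virtual centre (-0.0533, -0.0923, -0.1739), radius l
|S₂|²−|S₁|² = 0.0000;  |S₃|²−|S₁|² = -0.0147
[-0.6874 0.3969 -0.2463]·P = 0.0000;  [-0.5649 -0.1846 -0.4709]·P = -0.0147
det = 0.3511;  x = 0.0166+-0.6618z,  y = 0.0288+-0.5257z
quadratic in z: (1.7143)z²+(0.1279)z+(-0.0798)=0, √Δ=0.7508 → z ∈ {-0.2563, 0.1817}; z = -0.2563 (taking z<0)
x = 0.1862, y = 0.1635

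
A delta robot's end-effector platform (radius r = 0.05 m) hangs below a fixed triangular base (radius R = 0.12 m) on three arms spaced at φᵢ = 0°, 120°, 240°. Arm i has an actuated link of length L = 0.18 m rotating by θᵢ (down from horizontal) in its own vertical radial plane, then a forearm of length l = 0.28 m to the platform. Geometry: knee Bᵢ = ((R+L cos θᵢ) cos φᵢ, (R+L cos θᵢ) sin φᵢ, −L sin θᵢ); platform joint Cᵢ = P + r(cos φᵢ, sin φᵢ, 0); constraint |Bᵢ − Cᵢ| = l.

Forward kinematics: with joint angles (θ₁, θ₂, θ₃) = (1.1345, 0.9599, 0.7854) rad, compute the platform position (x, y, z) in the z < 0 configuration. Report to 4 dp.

φ1=0.0°: virtual centre (0.1461, 0.0000, -0.1631), radius l
arm 2 at φ=120.0°: e+L cos θ2 = 0.1732;  S2 = (-0.0866, 0.1500, -0.1474)
arm 3 at φ=240.0°: e+L cos θ3 = 0.1973;  S3 = (-0.0986, -0.1708, -0.1273)
eliminate P² terms by subtracting sphere 1 from 2 and 3
plane₁₂: -0.4654x+0.3001y+0.0314z = 0.0038
Cramer: x(z) = -0.0113+0.1054z;  y(z) = -0.0048+0.0589z
sphere 1 gives Az²+Bz+C=0 with A=1.0146, B=0.2925, C=-0.0270;  B²−4AC=0.1952;  roots -0.3619, 0.0735;  negative root z = -0.3619
x = -0.0494, y = -0.0261

(-0.0494, -0.0261, -0.3619)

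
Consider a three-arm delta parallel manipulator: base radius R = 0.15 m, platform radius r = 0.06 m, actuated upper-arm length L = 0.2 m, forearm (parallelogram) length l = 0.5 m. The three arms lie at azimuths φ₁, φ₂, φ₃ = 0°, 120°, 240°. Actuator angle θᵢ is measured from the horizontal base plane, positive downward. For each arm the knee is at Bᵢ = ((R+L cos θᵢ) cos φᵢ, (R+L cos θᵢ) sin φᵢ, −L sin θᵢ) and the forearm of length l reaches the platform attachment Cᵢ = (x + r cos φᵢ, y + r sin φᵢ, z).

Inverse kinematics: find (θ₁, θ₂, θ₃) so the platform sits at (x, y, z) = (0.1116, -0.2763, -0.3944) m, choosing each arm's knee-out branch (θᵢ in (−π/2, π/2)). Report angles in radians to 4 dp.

arm 1 (φ=0.0°): x'=0.1116, y'=-0.2763
  e−x'=-0.0216;  (l²−L²−(e−x')²−y'²−z²)/2L = -0.0559
  γ=atan2(-0.3944,-0.0216)=-1.6255;  ψ=arccos(-0.1415)=1.7128;  θ1=γ+ψ≈0.0873
arm 2 (φ=120.0°): x'=-0.2951, y'=0.0415
  A cos θ + B sin θ = C:  0.3851·cos θ + -0.3944·sin θ = -0.2389
  γ=atan2(-0.3944,0.3851)=-0.7974;  ψ=arccos(-0.4334)=2.0191;  θ2=γ+ψ≈1.2217
rotate P by −φ3: (0.1835, 0.2348, -0.3944)
  A=-0.0935, B=-0.3944, C=(l²−L²−A²−y'²−z²)/(2L)=-0.0236
  γ=atan2(-0.3944,-0.0935)=-1.8035;  ψ=arccos(-0.0581)=1.6289;  θ3=γ+ψ≈-0.1746

θ₁ = 0.0873, θ₂ = 1.2217, θ₃ = -0.1746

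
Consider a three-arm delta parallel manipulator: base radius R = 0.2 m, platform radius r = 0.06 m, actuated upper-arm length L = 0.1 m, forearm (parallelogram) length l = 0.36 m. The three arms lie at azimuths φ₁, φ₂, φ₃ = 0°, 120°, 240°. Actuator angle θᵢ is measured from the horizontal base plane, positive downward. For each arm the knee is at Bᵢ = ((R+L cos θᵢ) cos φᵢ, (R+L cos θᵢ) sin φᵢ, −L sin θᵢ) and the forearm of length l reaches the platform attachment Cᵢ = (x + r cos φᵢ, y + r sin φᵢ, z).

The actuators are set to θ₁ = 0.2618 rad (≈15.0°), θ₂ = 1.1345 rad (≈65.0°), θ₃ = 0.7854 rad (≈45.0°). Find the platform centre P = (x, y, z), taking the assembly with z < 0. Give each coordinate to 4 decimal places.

arm 1 at φ=0.0°: e+L cos θ1 = 0.2366;  centre 1 = (0.2366, 0.0000, -0.0259)
φ2=120.0°: virtual centre (-0.0911, 0.1578, -0.0906), radius l
φ3=240.0°: virtual centre (-0.1054, -0.1825, -0.0707), radius l
|centre ₂|²−|centre ₁|² = -0.0152;  |centre ₃|²−|centre ₁|² = -0.0072
plane₁₂: -0.6554x+0.3157y+-0.1295z = -0.0152
Cramer: x(z) = 0.0172-0.1660z;  y(z) = -0.0124+0.0655z
into |P−centre ₁|² = l²: 1.0319z² + 0.1230z + -0.0807 = 0;  Δ = 0.3480;  z = -0.3455 or 0.2263 → z<0 root = -0.3455
x = 0.0746, y = -0.0350

(0.0746, -0.0350, -0.3455)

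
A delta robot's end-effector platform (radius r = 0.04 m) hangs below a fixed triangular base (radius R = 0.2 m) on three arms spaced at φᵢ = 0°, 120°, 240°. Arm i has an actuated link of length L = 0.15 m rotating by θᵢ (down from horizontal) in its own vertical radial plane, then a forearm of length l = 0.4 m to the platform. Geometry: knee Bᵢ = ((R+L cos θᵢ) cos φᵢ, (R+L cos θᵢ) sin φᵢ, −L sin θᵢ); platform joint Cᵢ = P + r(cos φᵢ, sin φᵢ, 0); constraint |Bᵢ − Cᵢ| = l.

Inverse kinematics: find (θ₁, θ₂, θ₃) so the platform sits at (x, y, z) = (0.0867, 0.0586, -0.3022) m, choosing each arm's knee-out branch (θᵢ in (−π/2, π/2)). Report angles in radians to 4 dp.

φ1=0.0° → target in arm frame (0.0867, 0.0586)
  A cos θ + B sin θ = C:  0.0733·cos θ + -0.3022·sin θ = 0.1246
  θ1 = atan2(B,A) + arccos(C/0.3110) = -0.1742
rotate P by −φ2: (0.0074, -0.1044, -0.3022)
  A cos θ + B sin θ = C:  0.1526·cos θ + -0.3022·sin θ = 0.0400
  √(A²+B²)=0.3385;  θ2 = -1.1032+1.4524 ≈ 0.3493
φ3=240.0° → target in arm frame (-0.0941, 0.0458)
  A cos θ + B sin θ = C:  0.2541·cos θ + -0.3022·sin θ = -0.0683
  θ3 = atan2(B,A) + arccos(C/0.3948) = 0.8730

θ₁ = -0.1742, θ₂ = 0.3493, θ₃ = 0.8730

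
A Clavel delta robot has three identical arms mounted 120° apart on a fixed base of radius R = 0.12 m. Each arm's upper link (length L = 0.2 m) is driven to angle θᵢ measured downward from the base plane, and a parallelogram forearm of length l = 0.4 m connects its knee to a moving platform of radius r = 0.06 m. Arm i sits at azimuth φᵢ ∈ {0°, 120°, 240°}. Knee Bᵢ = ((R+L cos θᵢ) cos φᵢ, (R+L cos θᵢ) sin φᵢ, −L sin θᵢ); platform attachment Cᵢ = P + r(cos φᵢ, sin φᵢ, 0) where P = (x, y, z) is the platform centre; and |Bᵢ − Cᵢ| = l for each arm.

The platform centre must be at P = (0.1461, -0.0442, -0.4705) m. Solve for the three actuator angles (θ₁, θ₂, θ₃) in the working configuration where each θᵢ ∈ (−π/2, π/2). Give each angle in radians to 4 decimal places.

rotate P by −φ1: (0.1461, -0.0442, -0.4705)
  e−x'=-0.0861;  (l²−L²−(e−x')²−y'²−z²)/2L = -0.2768
  √(A²+B²)=0.4783;  θ1 = -1.7518+2.1880 ≈ 0.4362
arm 2 (φ=120.0°): x'=-0.1113, y'=-0.1044
  A=0.1713, B=-0.4705, C=(l²−L²−A²−y'²−z²)/(2L)=-0.3541
  θ2 = atan2(B,A) + arccos(C/0.5007) = 1.1346
φ3=240.0° → target in arm frame (-0.0348, 0.1486)
  A=0.0948, B=-0.4705, C=(l²−L²−A²−y'²−z²)/(2L)=-0.3311
  γ=atan2(-0.4705,0.0948)=-1.3720;  ψ=arccos(-0.6899)=2.3321;  θ3=γ+ψ≈0.9601

θ₁ = 0.4362, θ₂ = 1.1346, θ₃ = 0.9601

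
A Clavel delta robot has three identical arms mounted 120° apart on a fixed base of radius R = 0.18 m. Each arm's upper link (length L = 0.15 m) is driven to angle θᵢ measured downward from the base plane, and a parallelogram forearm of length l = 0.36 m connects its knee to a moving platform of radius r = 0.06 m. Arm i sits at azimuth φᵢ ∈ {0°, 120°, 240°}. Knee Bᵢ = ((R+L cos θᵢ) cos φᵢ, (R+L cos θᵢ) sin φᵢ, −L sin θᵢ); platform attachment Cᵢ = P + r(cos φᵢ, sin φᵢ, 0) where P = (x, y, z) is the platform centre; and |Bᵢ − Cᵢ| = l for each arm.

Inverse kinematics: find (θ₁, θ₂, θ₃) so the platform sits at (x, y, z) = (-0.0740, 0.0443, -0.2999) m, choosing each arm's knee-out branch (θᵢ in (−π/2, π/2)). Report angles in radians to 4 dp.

φ1=0.0° → target in arm frame (-0.0740, 0.0443)
  A=0.1940, B=-0.2999, C=(l²−L²−A²−y'²−z²)/(2L)=-0.0748
  θ1 = atan2(B,A) + arccos(C/0.3572) = 0.7851
arm 2 (φ=120.0°): x'=0.0754, y'=0.0419
  A=0.0446, B=-0.2999, C=(l²−L²−A²−y'²−z²)/(2L)=0.0447
  √(A²+B²)=0.3032;  θ2 = -1.4230+1.4228 ≈ -0.0002
rotate P by −φ3: (-0.0014, -0.0862, -0.2999)
  A cos θ + B sin θ = C:  0.1214·cos θ + -0.2999·sin θ = -0.0167
  √(A²+B²)=0.3235;  θ3 = -1.1863+1.6224 ≈ 0.4361

θ₁ = 0.7851, θ₂ = -0.0002, θ₃ = 0.4361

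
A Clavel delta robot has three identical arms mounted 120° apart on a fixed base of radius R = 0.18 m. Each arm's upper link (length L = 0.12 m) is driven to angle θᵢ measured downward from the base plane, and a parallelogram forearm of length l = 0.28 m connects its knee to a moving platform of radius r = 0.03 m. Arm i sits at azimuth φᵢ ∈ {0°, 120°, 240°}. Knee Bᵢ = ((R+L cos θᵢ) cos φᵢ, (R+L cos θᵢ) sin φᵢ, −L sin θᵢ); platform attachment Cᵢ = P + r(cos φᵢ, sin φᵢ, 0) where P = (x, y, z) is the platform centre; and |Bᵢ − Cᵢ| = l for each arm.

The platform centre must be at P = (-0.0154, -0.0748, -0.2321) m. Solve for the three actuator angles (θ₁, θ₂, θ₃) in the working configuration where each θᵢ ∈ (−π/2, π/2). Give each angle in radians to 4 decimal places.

φ1=0.0° → target in arm frame (-0.0154, -0.0748)
  A=0.1654, B=-0.2321, C=(l²−L²−A²−y'²−z²)/(2L)=-0.0951
  θ1 = atan2(B,A) + arccos(C/0.2850) = 0.9593
rotate P by −φ2: (-0.0571, 0.0507, -0.2321)
  A cos θ + B sin θ = C:  0.2071·cos θ + -0.2321·sin θ = -0.1472
  θ2 = atan2(B,A) + arccos(C/0.3110) = 1.2214
φ3=240.0° → target in arm frame (0.0725, 0.0241)
  A cos θ + B sin θ = C:  0.0775·cos θ + -0.2321·sin θ = 0.0148
  √(A²+B²)=0.2447;  θ3 = -1.2484+1.5105 ≈ 0.2620

θ₁ = 0.9593, θ₂ = 1.2214, θ₃ = 0.2620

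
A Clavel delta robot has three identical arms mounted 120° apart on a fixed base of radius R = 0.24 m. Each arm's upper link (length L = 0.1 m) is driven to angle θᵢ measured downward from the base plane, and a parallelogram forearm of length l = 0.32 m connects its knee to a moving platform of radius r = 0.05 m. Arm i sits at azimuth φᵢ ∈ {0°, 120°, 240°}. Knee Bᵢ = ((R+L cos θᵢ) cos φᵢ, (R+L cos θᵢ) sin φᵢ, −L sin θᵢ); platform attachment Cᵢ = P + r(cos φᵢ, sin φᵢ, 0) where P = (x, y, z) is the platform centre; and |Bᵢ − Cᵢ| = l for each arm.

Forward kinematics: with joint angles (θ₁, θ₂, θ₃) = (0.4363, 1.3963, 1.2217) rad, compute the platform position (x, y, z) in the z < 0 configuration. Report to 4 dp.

O1 = (0.2806·cos0.0°, 0.2806·sin0.0°, -0.0423) = (0.2806, 0.0000, -0.0423)
O2 = (0.2074·cos120.0°, 0.2074·sin120.0°, -0.0985) = (-0.1037, 0.1796, -0.0985)
φ3=240.0°: virtual centre (-0.1121, -0.1942, -0.0940), radius l
|O₂|²−|O₁|² = -0.0278;  |O₃|²−|O₁|² = -0.0214
plane₁₂: -0.7686x+0.3592y+-0.1124z = -0.0278
Cramer: x(z) = 0.0319-0.1392z;  y(z) = -0.0093+0.0152z
sphere 1 gives Az²+Bz+C=0 with A=1.0196, B=0.1535, C=-0.0387;  B²−4AC=0.1812;  roots -0.2840, 0.1335;  negative root z = -0.2840
x = 0.0714, y = -0.0136

(0.0714, -0.0136, -0.2840)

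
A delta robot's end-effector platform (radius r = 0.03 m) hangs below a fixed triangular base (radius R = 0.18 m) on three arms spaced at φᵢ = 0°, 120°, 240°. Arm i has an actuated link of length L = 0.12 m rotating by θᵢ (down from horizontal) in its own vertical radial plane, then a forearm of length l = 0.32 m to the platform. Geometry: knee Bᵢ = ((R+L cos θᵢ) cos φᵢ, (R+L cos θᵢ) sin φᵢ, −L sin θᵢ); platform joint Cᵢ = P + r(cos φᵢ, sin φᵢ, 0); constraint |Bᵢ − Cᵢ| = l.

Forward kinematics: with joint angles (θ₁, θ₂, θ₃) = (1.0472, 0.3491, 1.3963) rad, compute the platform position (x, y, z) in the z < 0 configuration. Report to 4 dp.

(-0.0145, 0.0985, -0.3096)

φ1=0.0°: virtual centre (0.2100, 0.0000, -0.1039), radius l
arm 2 at φ=120.0°: ρ2 = 0.2628;  O2 = (-0.1314, 0.2276, -0.0410)
arm 3 at φ=240.0°: ρ3 = 0.1708;  O3 = (-0.0854, -0.1479, -0.1182)
eliminate P² terms by subtracting sphere 1 from 2 and 3
plane₁₂: -0.6828x+0.4551y+0.1258z = 0.0158
Cramer: x(z) = 0.0014+0.0515z;  y(z) = 0.0369-0.1991z
into |P−O₁|² = l²: 1.0423z² + 0.1717z + -0.0467 = 0;  Δ = 0.2243;  z = -0.3096 or 0.1448 → z<0 root = -0.3096
x = -0.0145, y = 0.0985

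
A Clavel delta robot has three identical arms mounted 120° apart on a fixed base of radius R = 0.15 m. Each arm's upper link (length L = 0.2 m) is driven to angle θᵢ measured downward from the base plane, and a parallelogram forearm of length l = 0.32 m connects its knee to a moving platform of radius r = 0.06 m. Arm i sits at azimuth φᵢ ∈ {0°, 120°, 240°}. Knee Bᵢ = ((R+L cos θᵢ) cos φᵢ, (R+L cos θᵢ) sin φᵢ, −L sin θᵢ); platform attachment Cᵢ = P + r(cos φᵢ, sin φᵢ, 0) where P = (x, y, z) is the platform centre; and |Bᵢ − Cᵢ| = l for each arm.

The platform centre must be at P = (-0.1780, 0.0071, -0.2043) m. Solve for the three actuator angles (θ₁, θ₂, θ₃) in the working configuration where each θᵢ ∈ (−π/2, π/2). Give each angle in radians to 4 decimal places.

φ1=0.0° → target in arm frame (-0.1780, 0.0071)
  e−x'=0.2680;  (l²−L²−(e−x')²−y'²−z²)/2L = -0.1280
  γ=atan2(-0.2043,0.2680)=-0.6513;  ψ=arccos(-0.3799)=1.9605;  θ1=γ+ψ≈1.3092
rotate P by −φ2: (0.0951, 0.1506, -0.2043)
  A=-0.0051, B=-0.2043, C=(l²−L²−A²−y'²−z²)/(2L)=-0.0051
  γ=atan2(-0.2043,-0.0051)=-1.5960;  ψ=arccos(-0.0250)=1.5958;  θ2=γ+ψ≈-0.0002
rotate P by −φ3: (0.0829, -0.1577, -0.2043)
  A=0.0071, B=-0.2043, C=(l²−L²−A²−y'²−z²)/(2L)=-0.0106
  γ=atan2(-0.2043,0.0071)=-1.5358;  ψ=arccos(-0.0521)=1.6229;  θ3=γ+ψ≈0.0871

θ₁ = 1.3092, θ₂ = -0.0002, θ₃ = 0.0871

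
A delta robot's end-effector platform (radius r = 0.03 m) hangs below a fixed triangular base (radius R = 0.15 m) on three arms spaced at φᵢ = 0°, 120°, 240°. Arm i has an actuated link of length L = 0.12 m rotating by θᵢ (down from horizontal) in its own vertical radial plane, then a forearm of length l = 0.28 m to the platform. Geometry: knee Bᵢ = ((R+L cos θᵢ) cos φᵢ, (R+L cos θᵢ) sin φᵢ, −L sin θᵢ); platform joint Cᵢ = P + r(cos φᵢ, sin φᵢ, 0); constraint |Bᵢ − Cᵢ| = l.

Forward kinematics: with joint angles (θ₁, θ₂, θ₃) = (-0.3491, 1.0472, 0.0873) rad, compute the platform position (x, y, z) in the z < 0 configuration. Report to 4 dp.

(0.0631, -0.0688, -0.1708)

S1 = (0.2328·cos0.0°, 0.2328·sin0.0°, 0.0410) = (0.2328, 0.0000, 0.0410)
φ2=120.0°: virtual centre (-0.0900, 0.1559, -0.1039), radius l
S3 = (0.2395·cos240.0°, 0.2395·sin240.0°, -0.0105) = (-0.1198, -0.2075, -0.0105)
eliminate P² terms by subtracting sphere 1 from 2 and 3
plane₁₂: -0.6455x+0.3118y+-0.2899z = -0.0127
Cramer: x(z) = 0.0097-0.3125z;  y(z) = -0.0205+0.2828z
sphere 1 gives Az²+Bz+C=0 with A=1.1777, B=0.0457, C=-0.0266;  B²−4AC=0.1272;  roots -0.1708, 0.1320;  negative root z = -0.1708
x = 0.0631, y = -0.0688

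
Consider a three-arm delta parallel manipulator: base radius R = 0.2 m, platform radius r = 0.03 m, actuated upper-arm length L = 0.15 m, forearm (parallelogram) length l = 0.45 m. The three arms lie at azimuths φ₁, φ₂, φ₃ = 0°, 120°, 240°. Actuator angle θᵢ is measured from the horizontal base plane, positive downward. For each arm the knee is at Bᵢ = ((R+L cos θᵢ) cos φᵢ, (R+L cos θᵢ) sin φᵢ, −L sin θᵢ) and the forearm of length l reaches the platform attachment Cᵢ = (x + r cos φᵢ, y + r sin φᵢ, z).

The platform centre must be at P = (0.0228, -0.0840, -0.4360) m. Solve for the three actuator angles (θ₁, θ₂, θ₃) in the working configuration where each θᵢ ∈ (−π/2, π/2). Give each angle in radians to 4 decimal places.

arm 1 (φ=0.0°): x'=0.0228, y'=-0.0840
  A=0.1472, B=-0.4360, C=(l²−L²−A²−y'²−z²)/(2L)=-0.1294
  γ=atan2(-0.4360,0.1472)=-1.2452;  ψ=arccos(-0.2812)=1.8558;  θ1=γ+ψ≈0.6106
rotate P by −φ2: (-0.0841, 0.0223, -0.4360)
  A cos θ + B sin θ = C:  0.2541·cos θ + -0.4360·sin θ = -0.2506
  θ2 = atan2(B,A) + arccos(C/0.5047) = 1.0474
rotate P by −φ3: (0.0613, 0.0617, -0.4360)
  e−x'=0.1087;  (l²−L²−(e−x')²−y'²−z²)/2L = -0.0857
  θ3 = atan2(B,A) + arccos(C/0.4493) = 0.4362

θ₁ = 0.6106, θ₂ = 1.0474, θ₃ = 0.4362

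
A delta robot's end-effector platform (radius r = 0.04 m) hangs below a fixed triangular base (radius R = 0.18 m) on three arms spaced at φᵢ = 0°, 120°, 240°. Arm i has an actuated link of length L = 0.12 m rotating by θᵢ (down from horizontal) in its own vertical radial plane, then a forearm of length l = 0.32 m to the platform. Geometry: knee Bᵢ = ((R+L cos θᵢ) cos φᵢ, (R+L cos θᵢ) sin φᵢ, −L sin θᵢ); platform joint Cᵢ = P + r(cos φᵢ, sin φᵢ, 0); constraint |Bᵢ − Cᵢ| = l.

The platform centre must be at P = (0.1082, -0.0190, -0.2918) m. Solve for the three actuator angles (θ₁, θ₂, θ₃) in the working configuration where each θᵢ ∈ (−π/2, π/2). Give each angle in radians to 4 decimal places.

rotate P by −φ1: (0.1082, -0.0190, -0.2918)
  A cos θ + B sin θ = C:  0.0318·cos θ + -0.2918·sin θ = 0.0062
  θ1 = atan2(B,A) + arccos(C/0.2935) = 0.0875
arm 2 (φ=120.0°): x'=-0.0706, y'=-0.0842
  A cos θ + B sin θ = C:  0.2106·cos θ + -0.2918·sin θ = -0.2024
  γ=atan2(-0.2918,0.2106)=-0.9457;  ψ=arccos(-0.5624)=2.1681;  θ2=γ+ψ≈1.2224
φ3=240.0° → target in arm frame (-0.0376, 0.1032)
  e−x'=0.1776;  (l²−L²−(e−x')²−y'²−z²)/2L = -0.1640
  θ3 = atan2(B,A) + arccos(C/0.3416) = 1.0475

θ₁ = 0.0875, θ₂ = 1.2224, θ₃ = 1.0475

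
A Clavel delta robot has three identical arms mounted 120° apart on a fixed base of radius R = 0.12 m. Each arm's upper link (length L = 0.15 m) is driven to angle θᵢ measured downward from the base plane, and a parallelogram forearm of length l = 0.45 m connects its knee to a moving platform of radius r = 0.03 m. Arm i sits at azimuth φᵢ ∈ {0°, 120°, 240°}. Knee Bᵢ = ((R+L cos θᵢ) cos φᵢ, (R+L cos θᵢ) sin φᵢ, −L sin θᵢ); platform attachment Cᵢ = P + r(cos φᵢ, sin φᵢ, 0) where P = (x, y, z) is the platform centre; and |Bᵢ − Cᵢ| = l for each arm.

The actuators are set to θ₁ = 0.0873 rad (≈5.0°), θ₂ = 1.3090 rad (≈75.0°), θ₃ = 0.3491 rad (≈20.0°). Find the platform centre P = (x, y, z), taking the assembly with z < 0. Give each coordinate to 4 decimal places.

(0.1476, -0.1786, -0.4158)

φ1=0.0°: virtual centre (0.2394, 0.0000, -0.0131), radius l
S2 = (0.1288·cos120.0°, 0.1288·sin120.0°, -0.1449) = (-0.0644, 0.1116, -0.1449)
φ3=240.0°: virtual centre (-0.1155, -0.2000, -0.0513), radius l
eliminate P² terms by subtracting sphere 1 from 2 and 3
linear system: -0.6077x+0.2231y = -0.0199−-0.2636z; -0.7098x+-0.4000y = -0.0015−-0.0765z
det = 0.4015;  x = 0.0207+-0.3052z,  y = -0.0329+0.3504z
into |P−S₁|² = l²: 1.2159z² + 0.1366z + -0.1534 = 0;  Δ = 0.7647;  z = -0.4158 or 0.3034 → z<0 root = -0.4158
x = 0.1476, y = -0.1786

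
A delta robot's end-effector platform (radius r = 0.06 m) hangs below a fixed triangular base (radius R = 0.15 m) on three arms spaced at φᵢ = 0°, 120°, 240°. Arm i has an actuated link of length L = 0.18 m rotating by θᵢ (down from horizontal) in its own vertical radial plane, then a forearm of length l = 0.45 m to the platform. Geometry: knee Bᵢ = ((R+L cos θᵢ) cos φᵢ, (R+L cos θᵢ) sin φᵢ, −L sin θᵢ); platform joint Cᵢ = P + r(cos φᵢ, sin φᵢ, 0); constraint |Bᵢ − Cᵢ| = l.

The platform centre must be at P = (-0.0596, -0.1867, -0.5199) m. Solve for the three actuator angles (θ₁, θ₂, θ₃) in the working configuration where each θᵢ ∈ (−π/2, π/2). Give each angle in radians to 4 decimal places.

rotate P by −φ1: (-0.0596, -0.1867, -0.5199)
  A cos θ + B sin θ = C:  0.1496·cos θ + -0.5199·sin θ = -0.4373
  θ1 = atan2(B,A) + arccos(C/0.5410) = 1.2215
arm 2 (φ=120.0°): x'=-0.1319, y'=0.1450
  A cos θ + B sin θ = C:  0.2219·cos θ + -0.5199·sin θ = -0.4735
  √(A²+B²)=0.5653;  θ2 = -1.1674+2.5636 ≈ 1.3962
φ3=240.0° → target in arm frame (0.1915, 0.0417)
  A=-0.1015, B=-0.5199, C=(l²−L²−A²−y'²−z²)/(2L)=-0.3118
  √(A²+B²)=0.5297;  θ3 = -1.7636+2.2001 ≈ 0.4365

θ₁ = 1.2215, θ₂ = 1.3962, θ₃ = 0.4365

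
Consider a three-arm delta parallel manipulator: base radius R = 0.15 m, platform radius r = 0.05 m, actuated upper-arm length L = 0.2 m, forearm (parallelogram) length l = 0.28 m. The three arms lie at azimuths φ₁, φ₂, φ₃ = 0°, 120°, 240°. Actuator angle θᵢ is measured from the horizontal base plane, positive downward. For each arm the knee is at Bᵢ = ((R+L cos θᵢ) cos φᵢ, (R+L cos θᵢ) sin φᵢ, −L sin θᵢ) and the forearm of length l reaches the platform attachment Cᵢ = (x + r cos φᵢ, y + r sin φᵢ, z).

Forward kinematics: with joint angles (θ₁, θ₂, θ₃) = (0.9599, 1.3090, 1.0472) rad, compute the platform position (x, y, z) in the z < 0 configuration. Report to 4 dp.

(0.0401, -0.0438, -0.3782)

O1 = (0.2147·cos0.0°, 0.2147·sin0.0°, -0.1638) = (0.2147, 0.0000, -0.1638)
φ2=120.0°: virtual centre (-0.0759, 0.1314, -0.1932), radius l
arm 3 at φ=240.0°: ρ3 = 0.2000;  O3 = (-0.1000, -0.1732, -0.1732)
eliminate P² terms by subtracting sphere 1 from 2 and 3
[-0.5812 0.2629 -0.0587]·P = -0.0126;  [-0.6294 -0.3464 -0.0188]·P = -0.0029
det = 0.3668;  x = 0.0140+-0.0689z,  y = -0.0169+0.0710z
into |P−O₁|² = l²: 1.0098z² + 0.3529z + -0.0110 = 0;  Δ = 0.1689;  z = -0.3782 or 0.0288 → z<0 root = -0.3782
x = 0.0401, y = -0.0438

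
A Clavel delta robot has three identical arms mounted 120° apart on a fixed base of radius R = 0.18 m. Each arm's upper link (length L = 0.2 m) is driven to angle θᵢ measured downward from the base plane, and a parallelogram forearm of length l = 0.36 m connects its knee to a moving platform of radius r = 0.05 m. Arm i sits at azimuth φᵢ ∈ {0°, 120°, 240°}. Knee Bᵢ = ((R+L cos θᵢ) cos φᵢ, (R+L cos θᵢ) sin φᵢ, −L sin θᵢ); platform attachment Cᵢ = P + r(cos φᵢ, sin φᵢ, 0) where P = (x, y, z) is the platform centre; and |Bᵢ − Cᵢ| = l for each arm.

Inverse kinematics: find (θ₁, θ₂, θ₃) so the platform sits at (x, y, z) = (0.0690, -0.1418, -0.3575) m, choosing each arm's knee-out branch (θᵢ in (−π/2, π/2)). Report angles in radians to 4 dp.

rotate P by −φ1: (0.0690, -0.1418, -0.3575)
  e−x'=0.0610;  (l²−L²−(e−x')²−y'²−z²)/2L = -0.1551
  θ1 = atan2(B,A) + arccos(C/0.3627) = 0.6109
rotate P by −φ2: (-0.1573, 0.0111, -0.3575)
  A=0.2873, B=-0.3575, C=(l²−L²−A²−y'²−z²)/(2L)=-0.3022
  √(A²+B²)=0.4586;  θ2 = -0.8938+2.2901 ≈ 1.3963
arm 3 (φ=240.0°): x'=0.0883, y'=0.1307
  e−x'=0.0417;  (l²−L²−(e−x')²−y'²−z²)/2L = -0.1425
  θ3 = atan2(B,A) + arccos(C/0.3599) = 0.5233

θ₁ = 0.6109, θ₂ = 1.3963, θ₃ = 0.5233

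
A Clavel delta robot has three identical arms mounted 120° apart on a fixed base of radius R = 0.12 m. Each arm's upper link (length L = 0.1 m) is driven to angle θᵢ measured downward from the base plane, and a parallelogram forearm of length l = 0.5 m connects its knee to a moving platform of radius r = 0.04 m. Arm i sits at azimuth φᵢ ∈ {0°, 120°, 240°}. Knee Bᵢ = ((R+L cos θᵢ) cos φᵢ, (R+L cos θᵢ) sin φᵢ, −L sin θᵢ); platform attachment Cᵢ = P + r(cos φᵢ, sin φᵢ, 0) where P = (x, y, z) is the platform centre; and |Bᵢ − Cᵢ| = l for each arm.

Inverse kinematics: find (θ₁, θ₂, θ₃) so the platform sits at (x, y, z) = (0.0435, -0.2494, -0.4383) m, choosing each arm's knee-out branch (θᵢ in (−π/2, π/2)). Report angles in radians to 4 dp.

arm 1 (φ=0.0°): x'=0.0435, y'=-0.2494
  A=0.0365, B=-0.4383, C=(l²−L²−A²−y'²−z²)/(2L)=-0.0782
  √(A²+B²)=0.4398;  θ1 = -1.4877+1.7495 ≈ 0.2618
rotate P by −φ2: (-0.2377, 0.0870, -0.4383)
  A=0.3177, B=-0.4383, C=(l²−L²−A²−y'²−z²)/(2L)=-0.3032
  √(A²+B²)=0.5414;  θ2 = -0.9435+2.1652 ≈ 1.2217
φ3=240.0° → target in arm frame (0.1942, 0.1624)
  A=-0.1142, B=-0.4383, C=(l²−L²−A²−y'²−z²)/(2L)=0.0424
  θ3 = atan2(B,A) + arccos(C/0.4529) = -0.3487

θ₁ = 0.2618, θ₂ = 1.2217, θ₃ = -0.3487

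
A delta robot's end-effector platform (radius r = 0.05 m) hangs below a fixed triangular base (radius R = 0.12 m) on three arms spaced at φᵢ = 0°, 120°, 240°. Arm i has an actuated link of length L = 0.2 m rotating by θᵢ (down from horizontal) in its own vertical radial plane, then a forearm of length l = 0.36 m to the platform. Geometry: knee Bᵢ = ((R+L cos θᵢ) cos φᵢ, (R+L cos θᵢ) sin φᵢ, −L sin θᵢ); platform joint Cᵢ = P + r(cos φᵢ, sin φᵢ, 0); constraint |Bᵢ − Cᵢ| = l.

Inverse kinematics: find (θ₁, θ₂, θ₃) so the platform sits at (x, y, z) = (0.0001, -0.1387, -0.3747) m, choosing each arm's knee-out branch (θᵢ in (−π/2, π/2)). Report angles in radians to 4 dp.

θ₁ = 0.6981, θ₂ = 1.0472, θ₃ = 0.2617

φ1=0.0° → target in arm frame (0.0001, -0.1387)
  A cos θ + B sin θ = C:  0.0699·cos θ + -0.3747·sin θ = -0.1873
  √(A²+B²)=0.3812;  θ1 = -1.3864+2.0845 ≈ 0.6981
arm 2 (φ=120.0°): x'=-0.1202, y'=0.0693
  e−x'=0.1902;  (l²−L²−(e−x')²−y'²−z²)/2L = -0.2294
  γ=atan2(-0.3747,0.1902)=-1.1012;  ψ=arccos(-0.5459)=2.1483;  θ2=γ+ψ≈1.0472
rotate P by −φ3: (0.1201, 0.0694, -0.3747)
  A cos θ + B sin θ = C:  -0.0501·cos θ + -0.3747·sin θ = -0.1453
  √(A²+B²)=0.3780;  θ3 = -1.7036+1.9654 ≈ 0.2617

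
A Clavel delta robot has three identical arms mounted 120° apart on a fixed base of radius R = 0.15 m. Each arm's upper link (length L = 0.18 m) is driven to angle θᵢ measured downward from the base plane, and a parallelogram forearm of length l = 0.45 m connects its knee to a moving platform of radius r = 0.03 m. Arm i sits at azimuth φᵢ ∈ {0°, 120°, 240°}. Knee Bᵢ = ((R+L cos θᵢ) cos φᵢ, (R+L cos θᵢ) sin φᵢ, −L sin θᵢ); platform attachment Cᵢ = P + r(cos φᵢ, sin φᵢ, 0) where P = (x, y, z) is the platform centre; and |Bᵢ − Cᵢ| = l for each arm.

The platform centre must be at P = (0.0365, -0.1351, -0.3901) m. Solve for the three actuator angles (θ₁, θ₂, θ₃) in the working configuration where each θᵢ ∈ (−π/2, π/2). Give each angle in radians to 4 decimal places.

arm 1 (φ=0.0°): x'=0.0365, y'=-0.1351
  e−x'=0.0835;  (l²−L²−(e−x')²−y'²−z²)/2L = -0.0203
  √(A²+B²)=0.3989;  θ1 = -1.3599+1.6217 ≈ 0.2617
arm 2 (φ=120.0°): x'=-0.1353, y'=0.0359
  A cos θ + B sin θ = C:  0.2553·cos θ + -0.3901·sin θ = -0.1348
  θ2 = atan2(B,A) + arccos(C/0.4662) = 0.8727
arm 3 (φ=240.0°): x'=0.0988, y'=0.0992
  A=0.0212, B=-0.3901, C=(l²−L²−A²−y'²−z²)/(2L)=0.0212
  γ=atan2(-0.3901,0.0212)=-1.5164;  ψ=arccos(0.0543)=1.5165;  θ3=γ+ψ≈0.0001

θ₁ = 0.2617, θ₂ = 0.8727, θ₃ = 0.0001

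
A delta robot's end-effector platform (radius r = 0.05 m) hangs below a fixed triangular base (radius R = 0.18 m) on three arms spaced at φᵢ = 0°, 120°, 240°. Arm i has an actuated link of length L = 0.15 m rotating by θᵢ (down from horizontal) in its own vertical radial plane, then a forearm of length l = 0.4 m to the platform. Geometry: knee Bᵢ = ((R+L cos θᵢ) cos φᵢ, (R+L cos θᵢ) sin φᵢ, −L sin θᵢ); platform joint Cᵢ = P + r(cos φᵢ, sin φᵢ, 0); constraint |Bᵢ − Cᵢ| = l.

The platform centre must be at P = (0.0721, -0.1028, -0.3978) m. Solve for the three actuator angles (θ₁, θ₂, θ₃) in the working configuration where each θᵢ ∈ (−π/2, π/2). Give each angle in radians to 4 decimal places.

arm 1 (φ=0.0°): x'=0.0721, y'=-0.1028
  e−x'=0.0579;  (l²−L²−(e−x')²−y'²−z²)/2L = -0.1156
  γ=atan2(-0.3978,0.0579)=-1.4263;  ψ=arccos(-0.2874)=1.8624;  θ1=γ+ψ≈0.4361
φ2=120.0° → target in arm frame (-0.1251, -0.0110)
  A cos θ + B sin θ = C:  0.2551·cos θ + -0.3978·sin θ = -0.2864
  θ2 = atan2(B,A) + arccos(C/0.4726) = 1.2214
arm 3 (φ=240.0°): x'=0.0530, y'=0.1138
  A cos θ + B sin θ = C:  0.0770·cos θ + -0.3978·sin θ = -0.1321
  γ=atan2(-0.3978,0.0770)=-1.3795;  ψ=arccos(-0.3261)=1.9029;  θ3=γ+ψ≈0.5234

θ₁ = 0.4361, θ₂ = 1.2214, θ₃ = 0.5234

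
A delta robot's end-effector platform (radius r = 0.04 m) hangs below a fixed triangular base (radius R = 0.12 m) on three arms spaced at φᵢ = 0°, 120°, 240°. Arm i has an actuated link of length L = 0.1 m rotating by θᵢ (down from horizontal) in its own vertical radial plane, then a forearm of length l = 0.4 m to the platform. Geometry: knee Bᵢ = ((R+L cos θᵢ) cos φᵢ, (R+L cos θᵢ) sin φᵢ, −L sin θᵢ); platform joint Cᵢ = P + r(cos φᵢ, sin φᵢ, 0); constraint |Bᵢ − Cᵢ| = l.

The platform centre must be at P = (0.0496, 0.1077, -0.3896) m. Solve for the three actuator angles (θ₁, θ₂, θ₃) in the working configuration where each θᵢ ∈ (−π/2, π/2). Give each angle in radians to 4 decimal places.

arm 1 (φ=0.0°): x'=0.0496, y'=0.1077
  A cos θ + B sin θ = C:  0.0304·cos θ + -0.3896·sin θ = -0.0716
  θ1 = atan2(B,A) + arccos(C/0.3908) = 0.2620
rotate P by −φ2: (0.0685, -0.0968, -0.3896)
  A=0.0115, B=-0.3896, C=(l²−L²−A²−y'²−z²)/(2L)=-0.0565
  θ2 = atan2(B,A) + arccos(C/0.3898) = 0.1750
rotate P by −φ3: (-0.1181, -0.0109, -0.3896)
  e−x'=0.1981;  (l²−L²−(e−x')²−y'²−z²)/2L = -0.2057
  √(A²+B²)=0.4371;  θ3 = -1.1005+2.0608 ≈ 0.9604

θ₁ = 0.2620, θ₂ = 0.1750, θ₃ = 0.9604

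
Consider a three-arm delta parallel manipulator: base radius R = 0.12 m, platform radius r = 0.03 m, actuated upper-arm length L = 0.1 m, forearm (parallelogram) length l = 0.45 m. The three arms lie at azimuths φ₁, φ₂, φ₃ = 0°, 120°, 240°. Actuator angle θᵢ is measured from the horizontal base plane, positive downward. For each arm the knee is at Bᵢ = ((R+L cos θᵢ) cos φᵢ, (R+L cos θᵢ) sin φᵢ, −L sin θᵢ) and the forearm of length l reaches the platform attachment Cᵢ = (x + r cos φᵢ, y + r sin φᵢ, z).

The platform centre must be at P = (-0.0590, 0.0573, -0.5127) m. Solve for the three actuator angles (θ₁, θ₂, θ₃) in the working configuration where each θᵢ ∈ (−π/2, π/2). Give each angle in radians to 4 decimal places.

θ₁ = 1.3971, θ₂ = 0.7856, θ₃ = 1.2222

φ1=0.0° → target in arm frame (-0.0590, 0.0573)
  A=0.1490, B=-0.5127, C=(l²−L²−A²−y'²−z²)/(2L)=-0.4792
  θ1 = atan2(B,A) + arccos(C/0.5339) = 1.3971
rotate P by −φ2: (0.0791, 0.0224, -0.5127)
  e−x'=0.0109;  (l²−L²−(e−x')²−y'²−z²)/2L = -0.3549
  √(A²+B²)=0.5128;  θ2 = -1.5496+2.3352 ≈ 0.7856
φ3=240.0° → target in arm frame (-0.0201, -0.0797)
  e−x'=0.1101;  (l²−L²−(e−x')²−y'²−z²)/2L = -0.4442
  √(A²+B²)=0.5244;  θ3 = -1.3592+2.5814 ≈ 1.2222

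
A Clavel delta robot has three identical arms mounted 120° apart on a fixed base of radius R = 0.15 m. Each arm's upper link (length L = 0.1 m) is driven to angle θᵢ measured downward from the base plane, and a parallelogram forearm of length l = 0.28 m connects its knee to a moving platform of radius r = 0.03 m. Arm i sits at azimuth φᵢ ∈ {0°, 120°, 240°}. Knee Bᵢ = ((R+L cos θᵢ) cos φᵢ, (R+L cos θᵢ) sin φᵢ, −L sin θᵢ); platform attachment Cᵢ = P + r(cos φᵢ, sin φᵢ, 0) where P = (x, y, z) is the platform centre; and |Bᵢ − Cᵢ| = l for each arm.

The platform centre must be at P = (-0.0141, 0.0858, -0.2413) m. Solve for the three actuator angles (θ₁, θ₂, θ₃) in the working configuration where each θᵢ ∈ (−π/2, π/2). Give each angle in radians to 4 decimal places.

θ₁ = 0.7856, θ₂ = -0.0002, θ₃ = 1.1348

φ1=0.0° → target in arm frame (-0.0141, 0.0858)
  e−x'=0.1341;  (l²−L²−(e−x')²−y'²−z²)/2L = -0.0759
  γ=atan2(-0.2413,0.1341)=-1.0636;  ψ=arccos(-0.2748)=1.8491;  θ1=γ+ψ≈0.7856
arm 2 (φ=120.0°): x'=0.0814, y'=-0.0307
  A=0.0386, B=-0.2413, C=(l²−L²−A²−y'²−z²)/(2L)=0.0387
  γ=atan2(-0.2413,0.0386)=-1.4120;  ψ=arccos(0.1583)=1.4118;  θ2=γ+ψ≈-0.0002
arm 3 (φ=240.0°): x'=-0.0673, y'=-0.0551
  A cos θ + B sin θ = C:  0.1873·cos θ + -0.2413·sin θ = -0.1396
  θ3 = atan2(B,A) + arccos(C/0.3054) = 1.1348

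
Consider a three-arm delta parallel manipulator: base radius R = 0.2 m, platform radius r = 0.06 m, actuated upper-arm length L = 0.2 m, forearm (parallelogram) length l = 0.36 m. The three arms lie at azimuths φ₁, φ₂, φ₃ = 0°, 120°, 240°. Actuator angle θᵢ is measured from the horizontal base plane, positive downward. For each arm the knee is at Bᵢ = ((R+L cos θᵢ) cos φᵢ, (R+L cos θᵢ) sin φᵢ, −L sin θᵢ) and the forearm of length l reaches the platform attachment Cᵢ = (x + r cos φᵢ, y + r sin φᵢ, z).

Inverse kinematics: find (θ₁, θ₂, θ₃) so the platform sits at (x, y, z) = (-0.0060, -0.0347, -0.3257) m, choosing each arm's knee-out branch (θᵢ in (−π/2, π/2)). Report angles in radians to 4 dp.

φ1=0.0° → target in arm frame (-0.0060, -0.0347)
  A cos θ + B sin θ = C:  0.1460·cos θ + -0.3257·sin θ = -0.0975
  θ1 = atan2(B,A) + arccos(C/0.3569) = 0.6981
rotate P by −φ2: (-0.0271, 0.0225, -0.3257)
  e−x'=0.1671;  (l²−L²−(e−x')²−y'²−z²)/2L = -0.1122
  θ2 = atan2(B,A) + arccos(C/0.3660) = 0.7856
rotate P by −φ3: (0.0331, 0.0122, -0.3257)
  e−x'=0.1069;  (l²−L²−(e−x')²−y'²−z²)/2L = -0.0702
  θ3 = atan2(B,A) + arccos(C/0.3428) = 0.5234

θ₁ = 0.6981, θ₂ = 0.7856, θ₃ = 0.5234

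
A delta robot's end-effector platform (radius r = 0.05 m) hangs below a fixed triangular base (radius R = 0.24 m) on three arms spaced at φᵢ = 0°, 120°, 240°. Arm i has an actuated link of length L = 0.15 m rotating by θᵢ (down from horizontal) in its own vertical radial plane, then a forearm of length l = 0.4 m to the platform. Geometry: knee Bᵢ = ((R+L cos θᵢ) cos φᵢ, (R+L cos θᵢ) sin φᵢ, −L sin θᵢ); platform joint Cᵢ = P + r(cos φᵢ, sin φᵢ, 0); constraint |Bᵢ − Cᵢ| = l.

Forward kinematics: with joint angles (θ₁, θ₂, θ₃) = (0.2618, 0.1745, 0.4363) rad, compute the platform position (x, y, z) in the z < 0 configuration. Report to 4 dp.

(0.0045, 0.0210, -0.2633)

arm 1 at φ=0.0°: ρ1 = 0.3349;  S1 = (0.3349, 0.0000, -0.0388)
arm 2 at φ=120.0°: ρ2 = 0.3377;  S2 = (-0.1689, 0.2925, -0.0260)
S3 = (0.3259·cos240.0°, 0.3259·sin240.0°, -0.0634) = (-0.1630, -0.2823, -0.0634)
|S₂|²−|S₁|² = 0.0011;  |S₃|²−|S₁|² = -0.0034
plane₁₂: -1.0075x+0.5850y+0.0256z = 0.0011
det = 1.1512;  x = 0.0012+-0.0124z,  y = 0.0039+-0.0651z
into |P−S₁|² = l²: 1.0044z² + 0.0854z + -0.0471 = 0;  Δ = 0.1966;  z = -0.2633 or 0.1782 → z<0 root = -0.2633
x = 0.0045, y = 0.0210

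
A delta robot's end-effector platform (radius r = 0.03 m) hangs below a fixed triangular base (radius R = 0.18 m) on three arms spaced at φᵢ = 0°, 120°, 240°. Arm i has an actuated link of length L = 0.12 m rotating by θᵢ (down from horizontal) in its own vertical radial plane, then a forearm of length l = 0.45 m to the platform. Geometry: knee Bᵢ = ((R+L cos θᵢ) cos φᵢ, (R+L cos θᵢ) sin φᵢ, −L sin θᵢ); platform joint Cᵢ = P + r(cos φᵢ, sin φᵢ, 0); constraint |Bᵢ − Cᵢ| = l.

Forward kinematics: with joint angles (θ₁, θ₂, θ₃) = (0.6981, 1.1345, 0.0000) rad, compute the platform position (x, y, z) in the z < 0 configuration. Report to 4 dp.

(-0.0125, -0.1370, -0.4221)

centre 1 = (0.2419·cos0.0°, 0.2419·sin0.0°, -0.0771) = (0.2419, 0.0000, -0.0771)
φ2=120.0°: virtual centre (-0.1004, 0.1738, -0.1088), radius l
centre 3 = (0.2700·cos240.0°, 0.2700·sin240.0°, 0.0000) = (-0.1350, -0.2338, 0.0000)
eliminate P² terms by subtracting sphere 1 from 2 and 3
[-0.6846 0.3476 -0.0633]·P = -0.0124;  [-0.7539 -0.4677 0.1543]·P = 0.0084
det = 0.5822;  x = 0.0049+0.0413z,  y = -0.0259+0.2633z
sphere 1 gives Az²+Bz+C=0 with A=1.0710, B=0.1210, C=-0.1397;  B²−4AC=0.6131;  roots -0.4221, 0.3090;  negative root z = -0.4221
x = -0.0125, y = -0.1370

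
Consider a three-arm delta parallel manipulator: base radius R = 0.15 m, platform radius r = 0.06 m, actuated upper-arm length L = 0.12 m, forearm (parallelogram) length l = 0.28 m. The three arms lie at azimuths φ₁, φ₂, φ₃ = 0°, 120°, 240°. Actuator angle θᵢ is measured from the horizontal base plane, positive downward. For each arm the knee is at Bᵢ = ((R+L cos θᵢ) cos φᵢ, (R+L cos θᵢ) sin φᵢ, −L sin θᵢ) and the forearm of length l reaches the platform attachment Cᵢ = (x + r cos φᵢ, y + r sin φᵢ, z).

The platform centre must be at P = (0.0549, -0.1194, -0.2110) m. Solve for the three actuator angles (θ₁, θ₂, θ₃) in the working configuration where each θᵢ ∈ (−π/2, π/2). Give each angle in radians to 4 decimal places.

θ₁ = 0.0870, θ₂ = 1.2215, θ₃ = -0.0874

rotate P by −φ1: (0.0549, -0.1194, -0.2110)
  A=0.0351, B=-0.2110, C=(l²−L²−A²−y'²−z²)/(2L)=0.0166
  γ=atan2(-0.2110,0.0351)=-1.4060;  ψ=arccos(0.0777)=1.4930;  θ1=γ+ψ≈0.0870
rotate P by −φ2: (-0.1309, 0.0122, -0.2110)
  A=0.2209, B=-0.2110, C=(l²−L²−A²−y'²−z²)/(2L)=-0.1227
  γ=atan2(-0.2110,0.2209)=-0.7626;  ψ=arccos(-0.4017)=1.9841;  θ2=γ+ψ≈1.2215
φ3=240.0° → target in arm frame (0.0760, 0.1072)
  e−x'=0.0140;  (l²−L²−(e−x')²−y'²−z²)/2L = 0.0324
  θ3 = atan2(B,A) + arccos(C/0.2115) = -0.0874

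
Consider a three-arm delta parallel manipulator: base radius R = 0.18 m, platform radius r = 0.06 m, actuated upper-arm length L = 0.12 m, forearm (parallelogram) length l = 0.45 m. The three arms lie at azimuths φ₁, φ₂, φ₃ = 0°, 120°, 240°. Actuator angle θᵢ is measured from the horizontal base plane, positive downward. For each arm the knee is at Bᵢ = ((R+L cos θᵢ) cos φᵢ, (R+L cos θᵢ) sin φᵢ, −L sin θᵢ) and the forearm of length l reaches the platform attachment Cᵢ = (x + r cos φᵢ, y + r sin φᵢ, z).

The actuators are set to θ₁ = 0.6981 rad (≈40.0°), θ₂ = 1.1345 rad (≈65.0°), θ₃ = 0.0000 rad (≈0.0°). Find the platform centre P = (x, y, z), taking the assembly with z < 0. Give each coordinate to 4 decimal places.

(-0.0141, -0.1547, -0.4341)

centre 1 = (0.2119·cos0.0°, 0.2119·sin0.0°, -0.0771) = (0.2119, 0.0000, -0.0771)
arm 2 at φ=120.0°: ρ2 = 0.1707;  centre 2 = (-0.0854, 0.1478, -0.1088)
φ3=240.0°: virtual centre (-0.1200, -0.2078, 0.0000), radius l
eliminate P² terms by subtracting sphere 1 from 2 and 3
[-0.5946 0.2957 -0.0633]·P = -0.0099;  [-0.6639 -0.4157 0.1543]·P = 0.0067
Cramer: x(z) = 0.0048+0.0436z;  y(z) = -0.0238+0.3015z
sphere 1 gives Az²+Bz+C=0 with A=1.0928, B=0.1218, C=-0.1531;  B²−4AC=0.6840;  roots -0.4341, 0.3226;  negative root z = -0.4341
x = -0.0141, y = -0.1547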